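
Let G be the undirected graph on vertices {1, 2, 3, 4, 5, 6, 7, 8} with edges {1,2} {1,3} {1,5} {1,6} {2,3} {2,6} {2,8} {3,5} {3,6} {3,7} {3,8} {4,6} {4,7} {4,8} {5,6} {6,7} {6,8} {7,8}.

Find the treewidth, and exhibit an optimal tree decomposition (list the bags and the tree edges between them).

Each bag holds 4 vertices, so the decomposition has width 3, which upper-bounds the treewidth. For the lower bound, the 4 vertices {2, 3, 6, 8} are pairwise adjacent, and any tree decomposition puts a clique entirely inside one bag — forcing width ≥ 3. The upper and lower bounds meet at 3, so that is the treewidth.

Treewidth 3.
One such decomposition:
Bags: B1 = {3, 6, 7, 8}  B2 = {2, 3, 6, 8}  B3 = {1, 2, 3, 6}  B4 = {1, 3, 5, 6}  B5 = {4, 6, 7, 8}
Tree: B1–B2, B2–B3, B3–B4, B1–B5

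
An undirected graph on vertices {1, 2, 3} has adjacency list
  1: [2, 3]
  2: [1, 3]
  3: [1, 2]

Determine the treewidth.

2

A width-2 tree decomposition is:
Bags: B1 = {1, 2, 3}
Tree: (single bag)
With just one bag of size 3, the width is 3 − 1 = 2, so tw(G) ≤ 2. For the lower bound, the 3 vertices {1, 2, 3} are pairwise adjacent, and any tree decomposition puts a clique entirely inside one bag — forcing width ≥ 2. The upper and lower bounds meet at 2, so that is the treewidth.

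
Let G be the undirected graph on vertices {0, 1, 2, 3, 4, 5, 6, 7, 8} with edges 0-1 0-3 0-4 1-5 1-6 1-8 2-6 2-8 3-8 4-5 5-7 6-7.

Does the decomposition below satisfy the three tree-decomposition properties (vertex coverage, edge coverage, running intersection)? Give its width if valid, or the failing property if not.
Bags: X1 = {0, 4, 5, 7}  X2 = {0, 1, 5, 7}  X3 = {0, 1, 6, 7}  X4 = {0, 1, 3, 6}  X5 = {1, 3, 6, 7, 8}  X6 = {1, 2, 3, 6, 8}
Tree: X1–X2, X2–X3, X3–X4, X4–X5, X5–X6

No — bags containing vertex 7 are not connected in the tree.

A tree decomposition must satisfy three properties: every vertex lies in some bag; for every edge, both endpoints lie together in some bag; and for every vertex, the bags containing it form a connected subtree. Here bags containing vertex 7 are not connected in the tree, so the decomposition is invalid.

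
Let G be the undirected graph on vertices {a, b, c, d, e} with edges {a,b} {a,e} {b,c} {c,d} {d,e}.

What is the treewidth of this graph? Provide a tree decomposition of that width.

Treewidth 2.
Bags: B1 = {b, c, d}  B2 = {a, b, d}  B3 = {a, d, e}
Tree: B1–B2, B2–B3

Every bag has size at most 3, so the width is 3 − 1 = 2 and tw(G) ≤ 2. For the lower bound, G contains the cycle d–c–b–a–e–d, so G is not a forest; only forests have treewidth ≤ 1, hence tw(G) ≥ 2. The upper and lower bounds meet at 2, so that is the treewidth.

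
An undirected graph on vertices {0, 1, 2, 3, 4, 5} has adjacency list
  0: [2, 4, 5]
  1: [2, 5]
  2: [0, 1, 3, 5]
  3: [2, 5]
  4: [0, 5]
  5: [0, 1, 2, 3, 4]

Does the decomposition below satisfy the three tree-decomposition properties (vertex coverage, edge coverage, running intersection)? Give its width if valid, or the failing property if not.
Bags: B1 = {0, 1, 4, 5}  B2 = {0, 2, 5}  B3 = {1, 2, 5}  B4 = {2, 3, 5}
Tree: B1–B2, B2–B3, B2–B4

A tree decomposition must satisfy three properties: every vertex lies in some bag; for every edge, both endpoints lie together in some bag; and for every vertex, the bags containing it form a connected subtree. Here bags containing vertex 1 are not connected in the tree, so the decomposition is invalid.

No — bags containing vertex 1 are not connected in the tree.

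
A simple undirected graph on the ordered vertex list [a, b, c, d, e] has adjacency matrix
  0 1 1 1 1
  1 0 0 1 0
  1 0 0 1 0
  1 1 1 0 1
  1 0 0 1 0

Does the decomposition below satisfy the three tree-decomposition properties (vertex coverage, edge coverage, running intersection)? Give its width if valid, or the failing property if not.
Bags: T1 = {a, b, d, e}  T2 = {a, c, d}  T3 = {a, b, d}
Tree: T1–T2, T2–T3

A tree decomposition must satisfy three properties: every vertex lies in some bag; for every edge, both endpoints lie together in some bag; and for every vertex, the bags containing it form a connected subtree. Here bags containing vertex b are not connected in the tree, so the decomposition is invalid.

No — bags containing vertex b are not connected in the tree.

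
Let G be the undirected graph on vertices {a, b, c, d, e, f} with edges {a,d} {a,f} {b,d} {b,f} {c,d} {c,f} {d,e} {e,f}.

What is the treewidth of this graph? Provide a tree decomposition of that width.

Treewidth 2.
Bags: B1 = {c, d, f}  B2 = {d, e, f}  B3 = {b, d, f}  B4 = {a, d, f}
Tree: B1–B2, B2–B3, B3–B4

Every bag has size at most 3, so the width is 3 − 1 = 2 and tw(G) ≤ 2. For the lower bound, G contains the cycle f–c–d–e–f, so G is not a forest; only forests have treewidth ≤ 1, hence tw(G) ≥ 2. Combining the bounds, tw(G) = 2.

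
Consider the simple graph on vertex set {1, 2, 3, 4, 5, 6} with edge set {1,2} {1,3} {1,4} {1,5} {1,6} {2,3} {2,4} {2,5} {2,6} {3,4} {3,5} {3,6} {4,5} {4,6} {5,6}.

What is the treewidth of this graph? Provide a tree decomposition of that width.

Treewidth 5.
One optimal decomposition is:
Bags: B1 = {1, 2, 3, 4, 5, 6}
Tree: (single bag)

A single bag containing all 6 vertices is trivially a valid decomposition of width 5. On the other hand G contains the 6-clique {1, 2, 3, 4, 5, 6}. A clique must lie in a single bag of any decomposition, so no decomposition can have width below 5. Combining the bounds, tw(G) = 5.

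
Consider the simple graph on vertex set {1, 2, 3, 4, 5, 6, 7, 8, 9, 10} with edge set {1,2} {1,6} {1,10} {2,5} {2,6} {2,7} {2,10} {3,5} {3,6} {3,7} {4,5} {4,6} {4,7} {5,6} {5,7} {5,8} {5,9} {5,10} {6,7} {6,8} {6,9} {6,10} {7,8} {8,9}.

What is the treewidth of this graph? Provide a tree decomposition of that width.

Treewidth 3.
One optimal decomposition is:
Bags: B1 = {4, 5, 6, 7}  B2 = {2, 5, 6, 7}  B3 = {2, 5, 6, 10}  B4 = {5, 6, 7, 8}  B5 = {1, 2, 6, 10}  B6 = {3, 5, 6, 7}  B7 = {5, 6, 8, 9}
Tree: B1–B2, B2–B3, B1–B4, B3–B5, B1–B6, B4–B7

Every bag has size at most 4, so the width is 4 − 1 = 3 and tw(G) ≤ 3. On the other hand G contains the 4-clique {1, 2, 6, 10}. A clique must lie in a single bag of any decomposition, so no decomposition can have width below 3. Hence tw(G) = 3 exactly.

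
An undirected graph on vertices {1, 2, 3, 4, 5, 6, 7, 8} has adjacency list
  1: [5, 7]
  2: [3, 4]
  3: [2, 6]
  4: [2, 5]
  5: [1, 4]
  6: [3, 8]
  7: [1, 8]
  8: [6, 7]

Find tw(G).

2

A width-2 tree decomposition is:
Bags: B1 = {1, 5, 7}  B2 = {4, 5, 7}  B3 = {2, 4, 7}  B4 = {2, 3, 7}  B5 = {3, 6, 7}  B6 = {6, 7, 8}
Tree: B1–B2, B2–B3, B3–B4, B4–B5, B5–B6
Each bag holds 3 vertices, so the decomposition has width 2, which upper-bounds the treewidth. Since 7–1–5–4–2–3–6–8–7 is a cycle in G, G is not acyclic. Forests are exactly the graphs of treewidth ≤ 1, so tw(G) ≥ 2. Combining the bounds, tw(G) = 2.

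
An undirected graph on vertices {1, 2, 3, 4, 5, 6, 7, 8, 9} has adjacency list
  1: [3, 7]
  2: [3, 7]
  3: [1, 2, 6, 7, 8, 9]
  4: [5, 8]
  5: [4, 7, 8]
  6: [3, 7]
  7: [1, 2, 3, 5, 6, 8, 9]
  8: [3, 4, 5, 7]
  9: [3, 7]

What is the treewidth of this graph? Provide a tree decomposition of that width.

Treewidth 2.
Bags: B1 = {3, 7, 9}  B2 = {3, 7, 8}  B3 = {3, 6, 7}  B4 = {5, 7, 8}  B5 = {1, 3, 7}  B6 = {4, 5, 8}  B7 = {2, 3, 7}
Tree: B1–B2, B2–B3, B2–B4, B3–B5, B4–B6, B1–B7

The largest bag has 3 vertices, giving width 2; this decomposition certifies tw(G) ≤ 2. Conversely, {4, 5, 8} is a clique of size 3, and the vertices of any clique must share a bag in every tree decomposition; so some bag has ≥ 3 vertices and tw(G) ≥ 2. Therefore the treewidth is 2.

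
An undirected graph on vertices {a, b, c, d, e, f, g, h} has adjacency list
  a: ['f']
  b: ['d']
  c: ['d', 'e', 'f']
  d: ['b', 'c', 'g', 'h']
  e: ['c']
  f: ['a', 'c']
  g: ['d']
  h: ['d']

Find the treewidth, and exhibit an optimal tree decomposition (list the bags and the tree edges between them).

Treewidth 1.
One such decomposition:
Bags: B1 = {c, e}  B2 = {c, d}  B3 = {c, f}  B4 = {a, f}  B5 = {d, h}  B6 = {d, g}  B7 = {b, d}
Tree: B1–B2, B2–B3, B3–B4, B2–B5, B5–B6, B2–B7

Each bag holds 2 vertices, so the decomposition has width 1, which upper-bounds the treewidth. Any graph with an edge has treewidth ≥ 1, and G has the edge e–c. Therefore the treewidth is 1.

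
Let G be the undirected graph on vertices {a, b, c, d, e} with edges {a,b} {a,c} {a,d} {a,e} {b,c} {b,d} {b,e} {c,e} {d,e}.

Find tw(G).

3

A width-3 tree decomposition is:
Bags: B1 = {a, b, c, e}  B2 = {a, b, d, e}
Tree: B1–B2
Each bag holds 4 vertices, so the decomposition has width 3, which upper-bounds the treewidth. Conversely, {a, b, d, e} is a clique of size 4, and the vertices of any clique must share a bag in every tree decomposition; so some bag has ≥ 4 vertices and tw(G) ≥ 3. The upper and lower bounds meet at 3, so that is the treewidth.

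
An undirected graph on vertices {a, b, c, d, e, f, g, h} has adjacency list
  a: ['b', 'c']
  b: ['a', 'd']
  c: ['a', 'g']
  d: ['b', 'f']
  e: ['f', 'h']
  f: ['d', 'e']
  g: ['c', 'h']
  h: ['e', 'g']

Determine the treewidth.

2

A width-2 tree decomposition is:
Bags: B1 = {e, g, h}  B2 = {e, f, g}  B3 = {d, f, g}  B4 = {b, d, g}  B5 = {a, b, g}  B6 = {a, c, g}
Tree: B1–B2, B2–B3, B3–B4, B4–B5, B5–B6
The largest bag has 3 vertices, giving width 2; this decomposition certifies tw(G) ≤ 2. Since g–h–e–f–d–b–a–c–g is a cycle in G, G is not acyclic. Forests are exactly the graphs of treewidth ≤ 1, so tw(G) ≥ 2. The upper and lower bounds meet at 2, so that is the treewidth.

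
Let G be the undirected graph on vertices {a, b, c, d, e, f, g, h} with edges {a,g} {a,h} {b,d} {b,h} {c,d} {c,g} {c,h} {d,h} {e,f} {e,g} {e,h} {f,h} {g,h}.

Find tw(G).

A width-2 tree decomposition is:
Bags: B1 = {e, g, h}  B2 = {c, g, h}  B3 = {c, d, h}  B4 = {e, f, h}  B5 = {a, g, h}  B6 = {b, d, h}
Tree: B1–B2, B2–B3, B1–B4, B2–B5, B3–B6
Each bag holds 3 vertices, so the decomposition has width 2, which upper-bounds the treewidth. For the lower bound, the 3 vertices {c, d, h} are pairwise adjacent, and any tree decomposition puts a clique entirely inside one bag — forcing width ≥ 2. Hence tw(G) = 2 exactly.

2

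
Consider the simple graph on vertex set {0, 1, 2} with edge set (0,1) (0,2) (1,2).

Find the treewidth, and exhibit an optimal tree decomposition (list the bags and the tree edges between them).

With just one bag of size 3, the width is 3 − 1 = 2, so tw(G) ≤ 2. On the other hand G contains the 3-clique {0, 1, 2}. A clique must lie in a single bag of any decomposition, so no decomposition can have width below 2. The upper and lower bounds meet at 2, so that is the treewidth.

Treewidth 2.
One such decomposition:
Bags: B1 = {0, 1, 2}
Tree: (single bag)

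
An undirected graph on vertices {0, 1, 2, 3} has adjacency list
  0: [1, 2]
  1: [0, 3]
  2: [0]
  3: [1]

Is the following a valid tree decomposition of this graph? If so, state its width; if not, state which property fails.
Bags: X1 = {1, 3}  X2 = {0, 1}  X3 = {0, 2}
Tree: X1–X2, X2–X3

Yes; width 1.

Every vertex of G appears in some bag (union = {0, 1, 2, 3}); every edge is covered by a bag; and for each vertex v the set of bags containing v is connected in the bag tree. The decomposition is therefore valid. The largest bag has 2 vertices, so the width is 1.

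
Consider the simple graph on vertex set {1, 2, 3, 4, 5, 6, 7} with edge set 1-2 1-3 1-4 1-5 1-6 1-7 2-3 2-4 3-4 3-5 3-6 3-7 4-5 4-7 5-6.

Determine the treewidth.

3

A width-3 tree decomposition is:
Bags: B1 = {1, 3, 4, 7}  B2 = {1, 3, 4, 5}  B3 = {1, 2, 3, 4}  B4 = {1, 3, 5, 6}
Tree: B1–B2, B1–B3, B2–B4
Each bag holds 4 vertices, so the decomposition has width 3, which upper-bounds the treewidth. On the other hand G contains the 4-clique {1, 2, 3, 4}. A clique must lie in a single bag of any decomposition, so no decomposition can have width below 3. The upper and lower bounds meet at 3, so that is the treewidth.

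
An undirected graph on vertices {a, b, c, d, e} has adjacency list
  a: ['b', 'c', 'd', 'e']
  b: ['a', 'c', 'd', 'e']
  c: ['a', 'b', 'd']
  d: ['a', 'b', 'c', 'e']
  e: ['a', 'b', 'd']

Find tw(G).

A width-3 tree decomposition is:
Bags: B1 = {a, b, d, e}  B2 = {a, b, c, d}
Tree: B1–B2
The largest bag has 4 vertices, giving width 3; this decomposition certifies tw(G) ≤ 3. For the lower bound, the 4 vertices {a, b, d, e} are pairwise adjacent, and any tree decomposition puts a clique entirely inside one bag — forcing width ≥ 3. The upper and lower bounds meet at 3, so that is the treewidth.

3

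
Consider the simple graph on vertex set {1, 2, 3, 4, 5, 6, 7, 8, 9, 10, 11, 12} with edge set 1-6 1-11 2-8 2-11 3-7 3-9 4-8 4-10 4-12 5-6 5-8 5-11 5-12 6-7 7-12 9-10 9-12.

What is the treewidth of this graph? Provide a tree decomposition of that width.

Treewidth 3.
One such decomposition:
Bags: B1 = {1, 2, 8, 11}  B2 = {1, 5, 8, 11}  B3 = {1, 5, 6, 8}  B4 = {4, 5, 6, 8}  B5 = {4, 5, 6, 12}  B6 = {4, 6, 7, 12}  B7 = {4, 7, 10, 12}  B8 = {7, 9, 10, 12}  B9 = {3, 7, 9, 10}
Tree: B1–B2, B2–B3, B3–B4, B4–B5, B5–B6, B6–B7, B7–B8, B8–B9

Every bag has size at most 4, so the width is 4 − 1 = 3 and tw(G) ≤ 3. For the lower bound: the 4 vertex sets {1,2,11}, {8}, {5}, {4,6,7,12} are disjoint, each induces a connected subgraph, and every pair is joined by at least one edge of G. Contracting each set to a single vertex therefore yields K_{4} as a minor, and since treewidth is minor-monotone, tw(G) ≥ tw(K_{4}) = 3. Combining the bounds, tw(G) = 3.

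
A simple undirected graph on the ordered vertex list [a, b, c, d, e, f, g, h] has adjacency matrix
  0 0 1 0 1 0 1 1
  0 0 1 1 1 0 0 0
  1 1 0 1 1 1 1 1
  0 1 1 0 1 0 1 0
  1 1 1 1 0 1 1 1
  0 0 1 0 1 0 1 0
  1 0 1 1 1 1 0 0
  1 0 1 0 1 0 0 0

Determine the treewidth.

A width-3 tree decomposition is:
Bags: B1 = {c, d, e, g}  B2 = {a, c, e, g}  B3 = {b, c, d, e}  B4 = {c, e, f, g}  B5 = {a, c, e, h}
Tree: B1–B2, B1–B3, B1–B4, B2–B5
Each bag holds 4 vertices, so the decomposition has width 3, which upper-bounds the treewidth. Conversely, {c, d, e, g} is a clique of size 4, and the vertices of any clique must share a bag in every tree decomposition; so some bag has ≥ 4 vertices and tw(G) ≥ 3. Combining the bounds, tw(G) = 3.

3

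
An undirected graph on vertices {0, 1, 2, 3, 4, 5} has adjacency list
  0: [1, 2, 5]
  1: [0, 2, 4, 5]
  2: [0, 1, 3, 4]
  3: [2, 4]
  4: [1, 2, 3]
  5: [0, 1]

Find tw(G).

2

A width-2 tree decomposition is:
Bags: B1 = {1, 2, 4}  B2 = {0, 1, 2}  B3 = {2, 3, 4}  B4 = {0, 1, 5}
Tree: B1–B2, B1–B3, B2–B4
Each bag holds 3 vertices, so the decomposition has width 2, which upper-bounds the treewidth. Conversely, {0, 1, 2} is a clique of size 3, and the vertices of any clique must share a bag in every tree decomposition; so some bag has ≥ 3 vertices and tw(G) ≥ 2. Combining the bounds, tw(G) = 2.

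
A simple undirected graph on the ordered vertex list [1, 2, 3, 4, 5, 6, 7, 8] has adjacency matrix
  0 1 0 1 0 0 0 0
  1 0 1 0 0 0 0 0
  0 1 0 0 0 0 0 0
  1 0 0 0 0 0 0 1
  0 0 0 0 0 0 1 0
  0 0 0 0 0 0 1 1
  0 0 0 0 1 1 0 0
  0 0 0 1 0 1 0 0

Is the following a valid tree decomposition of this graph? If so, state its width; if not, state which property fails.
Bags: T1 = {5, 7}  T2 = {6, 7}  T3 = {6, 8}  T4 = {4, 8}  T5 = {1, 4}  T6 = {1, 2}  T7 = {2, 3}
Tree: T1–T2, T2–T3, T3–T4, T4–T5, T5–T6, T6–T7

Checking the three conditions: (i) the bags cover all of {1, 2, 3, 4, 5, 6, 7, 8}; (ii) for each edge, some bag contains both endpoints; (iii) the bags containing any fixed vertex form a subtree. All hold, so the decomposition is valid with width 2 − 1 = 1.

Yes; width 1.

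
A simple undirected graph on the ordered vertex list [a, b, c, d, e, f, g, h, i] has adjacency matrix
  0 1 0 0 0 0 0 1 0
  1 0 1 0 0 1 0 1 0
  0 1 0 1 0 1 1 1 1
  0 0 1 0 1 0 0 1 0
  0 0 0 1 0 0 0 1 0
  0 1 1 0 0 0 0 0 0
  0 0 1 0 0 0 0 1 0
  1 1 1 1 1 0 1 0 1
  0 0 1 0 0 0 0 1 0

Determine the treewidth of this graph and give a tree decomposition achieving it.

The largest bag has 3 vertices, giving width 2; this decomposition certifies tw(G) ≤ 2. Conversely, {d, e, h} is a clique of size 3, and the vertices of any clique must share a bag in every tree decomposition; so some bag has ≥ 3 vertices and tw(G) ≥ 2. Therefore the treewidth is 2.

Treewidth 2.
Bags: B1 = {c, d, h}  B2 = {d, e, h}  B3 = {c, g, h}  B4 = {c, h, i}  B5 = {b, c, h}  B6 = {b, c, f}  B7 = {a, b, h}
Tree: B1–B2, B1–B3, B1–B4, B1–B5, B5–B6, B5–B7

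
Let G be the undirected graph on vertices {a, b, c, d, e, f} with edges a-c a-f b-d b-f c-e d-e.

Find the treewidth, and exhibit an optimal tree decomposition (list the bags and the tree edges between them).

Each bag holds 3 vertices, so the decomposition has width 2, which upper-bounds the treewidth. Since f–a–c–e–d–b–f is a cycle in G, G is not acyclic. Forests are exactly the graphs of treewidth ≤ 1, so tw(G) ≥ 2. Combining the bounds, tw(G) = 2.

Treewidth 2.
One optimal decomposition is:
Bags: B1 = {a, c, f}  B2 = {c, e, f}  B3 = {d, e, f}  B4 = {b, d, f}
Tree: B1–B2, B2–B3, B3–B4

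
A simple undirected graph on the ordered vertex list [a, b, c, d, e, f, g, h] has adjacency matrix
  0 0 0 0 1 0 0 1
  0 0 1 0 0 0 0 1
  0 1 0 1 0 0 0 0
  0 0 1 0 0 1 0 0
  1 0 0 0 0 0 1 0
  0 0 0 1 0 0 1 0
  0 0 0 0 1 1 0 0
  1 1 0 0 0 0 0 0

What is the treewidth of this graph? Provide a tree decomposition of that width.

Treewidth 2.
One optimal decomposition is:
Bags: B1 = {d, f, g}  B2 = {c, d, g}  B3 = {b, c, g}  B4 = {b, g, h}  B5 = {a, g, h}  B6 = {a, e, g}
Tree: B1–B2, B2–B3, B3–B4, B4–B5, B5–B6

Each bag holds 3 vertices, so the decomposition has width 2, which upper-bounds the treewidth. The edges g–f–d–c–b–h–a–e–g form a cycle, so G is not a tree and its treewidth is at least 2. Combining the bounds, tw(G) = 2.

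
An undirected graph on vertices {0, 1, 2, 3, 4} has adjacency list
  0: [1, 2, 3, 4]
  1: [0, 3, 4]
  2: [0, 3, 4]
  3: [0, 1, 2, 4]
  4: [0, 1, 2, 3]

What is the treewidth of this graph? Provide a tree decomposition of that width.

Treewidth 3.
One optimal decomposition is:
Bags: B1 = {0, 2, 3, 4}  B2 = {0, 1, 3, 4}
Tree: B1–B2

The largest bag has 4 vertices, giving width 3; this decomposition certifies tw(G) ≤ 3. Conversely, {0, 1, 3, 4} is a clique of size 4, and the vertices of any clique must share a bag in every tree decomposition; so some bag has ≥ 4 vertices and tw(G) ≥ 3. The upper and lower bounds meet at 3, so that is the treewidth.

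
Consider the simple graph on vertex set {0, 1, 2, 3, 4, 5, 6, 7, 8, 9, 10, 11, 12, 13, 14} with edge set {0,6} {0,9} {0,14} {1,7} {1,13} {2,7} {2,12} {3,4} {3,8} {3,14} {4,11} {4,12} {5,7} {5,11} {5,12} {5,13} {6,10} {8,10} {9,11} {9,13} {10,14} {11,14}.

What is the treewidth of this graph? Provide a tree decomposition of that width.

Treewidth 3.
One optimal decomposition is:
Bags: B1 = {1, 2, 7, 12}  B2 = {1, 5, 7, 12}  B3 = {1, 5, 12, 13}  B4 = {4, 5, 12, 13}  B5 = {4, 5, 11, 13}  B6 = {4, 9, 11, 13}  B7 = {3, 4, 9, 11}  B8 = {3, 9, 11, 14}  B9 = {0, 3, 9, 14}  B10 = {0, 3, 8, 14}  B11 = {0, 8, 10, 14}  B12 = {0, 6, 8, 10}
Tree: B1–B2, B2–B3, B3–B4, B4–B5, B5–B6, B6–B7, B7–B8, B8–B9, B9–B10, B10–B11, B11–B12

The largest bag has 4 vertices, giving width 3; this decomposition certifies tw(G) ≤ 3. For the lower bound: the 4 vertex sets {1,2,7}, {12}, {5}, {4,9,11,13} are disjoint, each induces a connected subgraph, and every pair is joined by at least one edge of G. Contracting each set to a single vertex therefore yields K_{4} as a minor, and since treewidth is minor-monotone, tw(G) ≥ tw(K_{4}) = 3. Therefore the treewidth is 3.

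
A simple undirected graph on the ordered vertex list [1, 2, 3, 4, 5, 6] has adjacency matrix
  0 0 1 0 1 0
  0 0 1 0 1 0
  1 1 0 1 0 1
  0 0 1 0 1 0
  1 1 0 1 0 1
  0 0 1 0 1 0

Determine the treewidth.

A width-2 tree decomposition is:
Bags: B1 = {3, 4, 5}  B2 = {3, 5, 6}  B3 = {1, 3, 5}  B4 = {2, 3, 5}
Tree: B1–B2, B2–B3, B3–B4
Every bag has size at most 3, so the width is 3 − 1 = 2 and tw(G) ≤ 2. The edges 4–5–6–3–4 form a cycle, so G is not a tree and its treewidth is at least 2. Combining the bounds, tw(G) = 2.

2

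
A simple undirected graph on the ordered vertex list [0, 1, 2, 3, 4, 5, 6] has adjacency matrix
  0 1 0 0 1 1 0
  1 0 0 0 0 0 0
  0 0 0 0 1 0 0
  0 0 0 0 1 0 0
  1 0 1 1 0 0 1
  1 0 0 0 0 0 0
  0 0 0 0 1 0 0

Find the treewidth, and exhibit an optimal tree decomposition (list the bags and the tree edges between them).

Each bag holds 2 vertices, so the decomposition has width 1, which upper-bounds the treewidth. Any graph with an edge has treewidth ≥ 1, and G has the edge 0–5. Combining the bounds, tw(G) = 1.

Treewidth 1.
One optimal decomposition is:
Bags: B1 = {0, 5}  B2 = {0, 4}  B3 = {3, 4}  B4 = {2, 4}  B5 = {4, 6}  B6 = {0, 1}
Tree: B1–B2, B2–B3, B2–B4, B3–B5, B2–B6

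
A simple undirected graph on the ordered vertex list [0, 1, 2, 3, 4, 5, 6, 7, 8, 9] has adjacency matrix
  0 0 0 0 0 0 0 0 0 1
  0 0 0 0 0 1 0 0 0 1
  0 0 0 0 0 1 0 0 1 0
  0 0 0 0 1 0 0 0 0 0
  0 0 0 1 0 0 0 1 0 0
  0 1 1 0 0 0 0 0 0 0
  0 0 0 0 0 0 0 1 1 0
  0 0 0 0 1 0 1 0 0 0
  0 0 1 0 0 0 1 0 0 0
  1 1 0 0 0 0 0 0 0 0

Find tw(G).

1

A width-1 tree decomposition is:
Bags: B1 = {3, 4}  B2 = {4, 7}  B3 = {6, 7}  B4 = {6, 8}  B5 = {2, 8}  B6 = {2, 5}  B7 = {1, 5}  B8 = {1, 9}  B9 = {0, 9}
Tree: B1–B2, B2–B3, B3–B4, B4–B5, B5–B6, B6–B7, B7–B8, B8–B9
The largest bag has 2 vertices, giving width 1; this decomposition certifies tw(G) ≤ 1. Since G has at least one edge (e.g. 3–4), it is not an edgeless graph, so tw(G) ≥ 1. Therefore the treewidth is 1.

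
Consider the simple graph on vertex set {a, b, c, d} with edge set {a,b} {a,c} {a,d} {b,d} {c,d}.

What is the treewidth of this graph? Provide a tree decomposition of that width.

Every bag has size at most 3, so the width is 3 − 1 = 2 and tw(G) ≤ 2. For the lower bound, the 3 vertices {a, c, d} are pairwise adjacent, and any tree decomposition puts a clique entirely inside one bag — forcing width ≥ 2. Therefore the treewidth is 2.

Treewidth 2.
Bags: B1 = {a, b, d}  B2 = {a, c, d}
Tree: B1–B2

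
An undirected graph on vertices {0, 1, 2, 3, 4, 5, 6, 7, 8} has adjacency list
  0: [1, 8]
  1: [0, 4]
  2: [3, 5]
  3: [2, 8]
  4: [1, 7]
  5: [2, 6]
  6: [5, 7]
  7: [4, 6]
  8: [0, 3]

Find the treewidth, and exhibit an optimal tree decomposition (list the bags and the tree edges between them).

The largest bag has 3 vertices, giving width 2; this decomposition certifies tw(G) ≤ 2. For the lower bound, G contains the cycle 6–5–2–3–8–0–1–4–7–6, so G is not a forest; only forests have treewidth ≤ 1, hence tw(G) ≥ 2. Hence tw(G) = 2 exactly.

Treewidth 2.
One optimal decomposition is:
Bags: B1 = {2, 5, 6}  B2 = {2, 3, 6}  B3 = {3, 6, 8}  B4 = {0, 6, 8}  B5 = {0, 1, 6}  B6 = {1, 4, 6}  B7 = {4, 6, 7}
Tree: B1–B2, B2–B3, B3–B4, B4–B5, B5–B6, B6–B7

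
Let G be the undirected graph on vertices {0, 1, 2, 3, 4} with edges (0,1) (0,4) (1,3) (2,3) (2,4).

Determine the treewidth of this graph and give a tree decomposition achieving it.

Each bag holds 3 vertices, so the decomposition has width 2, which upper-bounds the treewidth. The edges 1–0–4–2–3–1 form a cycle, so G is not a tree and its treewidth is at least 2. Combining the bounds, tw(G) = 2.

Treewidth 2.
One such decomposition:
Bags: B1 = {0, 1, 4}  B2 = {1, 2, 4}  B3 = {1, 2, 3}
Tree: B1–B2, B2–B3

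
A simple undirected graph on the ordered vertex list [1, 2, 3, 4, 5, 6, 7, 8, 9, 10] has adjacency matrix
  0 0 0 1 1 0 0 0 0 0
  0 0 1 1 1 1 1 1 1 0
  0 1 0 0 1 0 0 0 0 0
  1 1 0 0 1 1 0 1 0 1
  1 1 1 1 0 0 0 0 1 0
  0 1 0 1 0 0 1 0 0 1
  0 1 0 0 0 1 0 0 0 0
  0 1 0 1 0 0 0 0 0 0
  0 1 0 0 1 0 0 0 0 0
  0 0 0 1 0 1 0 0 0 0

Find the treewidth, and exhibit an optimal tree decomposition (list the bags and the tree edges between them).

Each bag holds 3 vertices, so the decomposition has width 2, which upper-bounds the treewidth. On the other hand G contains the 3-clique {1, 4, 5}. A clique must lie in a single bag of any decomposition, so no decomposition can have width below 2. Combining the bounds, tw(G) = 2.

Treewidth 2.
One such decomposition:
Bags: B1 = {2, 4, 5}  B2 = {2, 4, 8}  B3 = {2, 4, 6}  B4 = {2, 5, 9}  B5 = {1, 4, 5}  B6 = {2, 6, 7}  B7 = {4, 6, 10}  B8 = {2, 3, 5}
Tree: B1–B2, B1–B3, B1–B4, B1–B5, B3–B6, B3–B7, B1–B8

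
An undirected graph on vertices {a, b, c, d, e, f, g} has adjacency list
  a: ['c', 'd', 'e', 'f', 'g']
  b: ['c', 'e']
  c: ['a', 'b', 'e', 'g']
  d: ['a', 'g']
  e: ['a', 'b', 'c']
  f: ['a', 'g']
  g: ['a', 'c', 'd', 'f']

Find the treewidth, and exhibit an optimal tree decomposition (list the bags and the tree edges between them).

Treewidth 2.
One such decomposition:
Bags: B1 = {a, c, g}  B2 = {a, d, g}  B3 = {a, c, e}  B4 = {a, f, g}  B5 = {b, c, e}
Tree: B1–B2, B1–B3, B1–B4, B3–B5

Each bag holds 3 vertices, so the decomposition has width 2, which upper-bounds the treewidth. Conversely, {a, d, g} is a clique of size 3, and the vertices of any clique must share a bag in every tree decomposition; so some bag has ≥ 3 vertices and tw(G) ≥ 2. Hence tw(G) = 2 exactly.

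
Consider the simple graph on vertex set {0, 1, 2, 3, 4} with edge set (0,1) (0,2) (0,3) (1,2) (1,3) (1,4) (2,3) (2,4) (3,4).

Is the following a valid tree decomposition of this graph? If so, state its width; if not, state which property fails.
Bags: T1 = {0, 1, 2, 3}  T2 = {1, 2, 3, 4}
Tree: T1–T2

Yes; width 3.

Vertex coverage: the bags together contain {0, 1, 2, 3, 4}, the full vertex set. Edge coverage: each edge of G has both endpoints in at least one bag. Running intersection: for every vertex, the bags containing it form a connected subtree. All three properties hold, so this is a valid tree decomposition of width max|bag| − 1 = 3, and hence tw(G) ≤ 3.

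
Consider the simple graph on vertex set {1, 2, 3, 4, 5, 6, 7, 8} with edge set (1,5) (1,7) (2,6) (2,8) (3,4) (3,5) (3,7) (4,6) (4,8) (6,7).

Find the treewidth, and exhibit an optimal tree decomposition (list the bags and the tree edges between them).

Each bag holds 3 vertices, so the decomposition has width 2, which upper-bounds the treewidth. Since 1–5–3–7–1 is a cycle in G, G is not acyclic. Forests are exactly the graphs of treewidth ≤ 1, so tw(G) ≥ 2. Hence tw(G) = 2 exactly.

Treewidth 2.
One such decomposition:
Bags: B1 = {1, 5, 7}  B2 = {3, 5, 7}  B3 = {3, 6, 7}  B4 = {3, 4, 6}  B5 = {2, 4, 6}  B6 = {2, 4, 8}
Tree: B1–B2, B2–B3, B3–B4, B4–B5, B5–B6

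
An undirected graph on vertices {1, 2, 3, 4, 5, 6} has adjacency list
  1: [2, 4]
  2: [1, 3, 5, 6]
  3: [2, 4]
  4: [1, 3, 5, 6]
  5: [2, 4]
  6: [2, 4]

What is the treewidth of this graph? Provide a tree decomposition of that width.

Treewidth 2.
One optimal decomposition is:
Bags: B1 = {2, 4, 6}  B2 = {2, 4, 5}  B3 = {2, 3, 4}  B4 = {1, 2, 4}
Tree: B1–B2, B2–B3, B3–B4

The largest bag has 3 vertices, giving width 2; this decomposition certifies tw(G) ≤ 2. For the lower bound, G contains the cycle 6–4–5–2–6, so G is not a forest; only forests have treewidth ≤ 1, hence tw(G) ≥ 2. Therefore the treewidth is 2.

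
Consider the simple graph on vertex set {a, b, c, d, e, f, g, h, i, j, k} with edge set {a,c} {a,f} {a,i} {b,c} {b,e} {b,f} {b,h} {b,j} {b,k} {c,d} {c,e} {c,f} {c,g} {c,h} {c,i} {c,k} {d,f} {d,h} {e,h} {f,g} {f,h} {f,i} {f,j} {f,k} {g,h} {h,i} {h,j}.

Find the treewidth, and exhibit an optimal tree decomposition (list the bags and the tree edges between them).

Every bag has size at most 4, so the width is 4 − 1 = 3 and tw(G) ≤ 3. On the other hand G contains the 4-clique {b, c, e, h}. A clique must lie in a single bag of any decomposition, so no decomposition can have width below 3. Therefore the treewidth is 3.

Treewidth 3.
One such decomposition:
Bags: B1 = {b, c, f, k}  B2 = {b, c, f, h}  B3 = {c, f, h, i}  B4 = {b, c, e, h}  B5 = {b, f, h, j}  B6 = {c, f, g, h}  B7 = {a, c, f, i}  B8 = {c, d, f, h}
Tree: B1–B2, B2–B3, B2–B4, B2–B5, B2–B6, B3–B7, B3–B8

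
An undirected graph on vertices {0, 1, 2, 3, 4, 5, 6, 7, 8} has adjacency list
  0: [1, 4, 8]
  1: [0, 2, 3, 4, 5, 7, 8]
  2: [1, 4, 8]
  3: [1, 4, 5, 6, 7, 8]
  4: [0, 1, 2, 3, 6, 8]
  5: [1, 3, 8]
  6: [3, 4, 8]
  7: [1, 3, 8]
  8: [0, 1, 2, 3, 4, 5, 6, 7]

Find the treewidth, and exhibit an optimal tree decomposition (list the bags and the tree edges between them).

Treewidth 3.
One optimal decomposition is:
Bags: B1 = {1, 3, 4, 8}  B2 = {1, 3, 5, 8}  B3 = {1, 2, 4, 8}  B4 = {3, 4, 6, 8}  B5 = {0, 1, 4, 8}  B6 = {1, 3, 7, 8}
Tree: B1–B2, B1–B3, B1–B4, B3–B5, B1–B6

Every bag has size at most 4, so the width is 4 − 1 = 3 and tw(G) ≤ 3. For the lower bound, the 4 vertices {0, 1, 4, 8} are pairwise adjacent, and any tree decomposition puts a clique entirely inside one bag — forcing width ≥ 3. Combining the bounds, tw(G) = 3.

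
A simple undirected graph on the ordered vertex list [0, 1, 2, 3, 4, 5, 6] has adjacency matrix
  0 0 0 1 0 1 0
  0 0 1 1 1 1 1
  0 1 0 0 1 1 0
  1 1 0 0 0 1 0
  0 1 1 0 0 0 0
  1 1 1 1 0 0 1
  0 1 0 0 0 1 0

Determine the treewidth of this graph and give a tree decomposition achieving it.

Treewidth 2.
One such decomposition:
Bags: B1 = {1, 5, 6}  B2 = {1, 3, 5}  B3 = {0, 3, 5}  B4 = {1, 2, 5}  B5 = {1, 2, 4}
Tree: B1–B2, B2–B3, B1–B4, B4–B5

Every bag has size at most 3, so the width is 3 − 1 = 2 and tw(G) ≤ 2. Conversely, {0, 3, 5} is a clique of size 3, and the vertices of any clique must share a bag in every tree decomposition; so some bag has ≥ 3 vertices and tw(G) ≥ 2. Therefore the treewidth is 2.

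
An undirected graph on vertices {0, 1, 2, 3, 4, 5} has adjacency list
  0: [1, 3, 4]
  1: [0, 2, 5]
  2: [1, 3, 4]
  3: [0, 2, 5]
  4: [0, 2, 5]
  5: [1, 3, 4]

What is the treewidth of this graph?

3

A width-3 tree decomposition is:
Bags: B1 = {0, 2, 4, 5}  B2 = {0, 1, 2, 5}  B3 = {0, 2, 3, 5}
Tree: B1–B2, B2–B3
Every bag has size at most 4, so the width is 4 − 1 = 3 and tw(G) ≤ 3. For the lower bound: the 4 vertex sets {2,4}, {0,1}, {5}, {3} are disjoint, each induces a connected subgraph, and every pair is joined by at least one edge of G. Contracting each set to a single vertex therefore yields K_{4} as a minor, and since treewidth is minor-monotone, tw(G) ≥ tw(K_{4}) = 3. Therefore the treewidth is 3.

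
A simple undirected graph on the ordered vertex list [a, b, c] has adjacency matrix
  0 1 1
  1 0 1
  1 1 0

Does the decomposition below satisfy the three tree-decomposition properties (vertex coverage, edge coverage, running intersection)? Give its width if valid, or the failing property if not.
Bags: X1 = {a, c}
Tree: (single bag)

A tree decomposition must satisfy three properties: every vertex lies in some bag; for every edge, both endpoints lie together in some bag; and for every vertex, the bags containing it form a connected subtree. Here vertex b appears in no bag, so the decomposition is invalid.

No — vertex b appears in no bag.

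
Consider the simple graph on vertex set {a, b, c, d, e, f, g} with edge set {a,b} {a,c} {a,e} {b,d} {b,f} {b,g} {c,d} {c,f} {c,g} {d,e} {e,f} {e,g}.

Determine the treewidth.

A width-3 tree decomposition is:
Bags: B1 = {b, c, e, f}  B2 = {a, b, c, e}  B3 = {b, c, e, g}  B4 = {b, c, d, e}
Tree: B1–B2, B2–B3, B3–B4
Each bag holds 4 vertices, so the decomposition has width 3, which upper-bounds the treewidth. For the lower bound: the 4 vertex sets {e,f}, {a,c}, {b}, {g} are disjoint, each induces a connected subgraph, and every pair is joined by at least one edge of G. Contracting each set to a single vertex therefore yields K_{4} as a minor, and since treewidth is minor-monotone, tw(G) ≥ tw(K_{4}) = 3. Therefore the treewidth is 3.

3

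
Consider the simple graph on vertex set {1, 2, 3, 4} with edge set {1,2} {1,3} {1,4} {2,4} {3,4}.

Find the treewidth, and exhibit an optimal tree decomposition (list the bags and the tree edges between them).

Each bag holds 3 vertices, so the decomposition has width 2, which upper-bounds the treewidth. For the lower bound, the 3 vertices {1, 2, 4} are pairwise adjacent, and any tree decomposition puts a clique entirely inside one bag — forcing width ≥ 2. Therefore the treewidth is 2.

Treewidth 2.
Bags: B1 = {1, 3, 4}  B2 = {1, 2, 4}
Tree: B1–B2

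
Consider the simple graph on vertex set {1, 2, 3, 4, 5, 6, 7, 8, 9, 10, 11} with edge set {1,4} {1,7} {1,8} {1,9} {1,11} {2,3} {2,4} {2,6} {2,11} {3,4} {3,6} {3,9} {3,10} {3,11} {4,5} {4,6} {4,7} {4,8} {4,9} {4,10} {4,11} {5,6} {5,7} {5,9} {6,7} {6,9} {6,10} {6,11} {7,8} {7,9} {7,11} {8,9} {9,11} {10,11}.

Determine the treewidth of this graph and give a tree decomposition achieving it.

Every bag has size at most 5, so the width is 5 − 1 = 4 and tw(G) ≤ 4. On the other hand G contains the 5-clique {1, 4, 7, 8, 9}. A clique must lie in a single bag of any decomposition, so no decomposition can have width below 4. Therefore the treewidth is 4.

Treewidth 4.
One such decomposition:
Bags: B1 = {4, 6, 7, 9, 11}  B2 = {3, 4, 6, 9, 11}  B3 = {1, 4, 7, 9, 11}  B4 = {1, 4, 7, 8, 9}  B5 = {2, 3, 4, 6, 11}  B6 = {4, 5, 6, 7, 9}  B7 = {3, 4, 6, 10, 11}
Tree: B1–B2, B1–B3, B3–B4, B2–B5, B1–B6, B5–B7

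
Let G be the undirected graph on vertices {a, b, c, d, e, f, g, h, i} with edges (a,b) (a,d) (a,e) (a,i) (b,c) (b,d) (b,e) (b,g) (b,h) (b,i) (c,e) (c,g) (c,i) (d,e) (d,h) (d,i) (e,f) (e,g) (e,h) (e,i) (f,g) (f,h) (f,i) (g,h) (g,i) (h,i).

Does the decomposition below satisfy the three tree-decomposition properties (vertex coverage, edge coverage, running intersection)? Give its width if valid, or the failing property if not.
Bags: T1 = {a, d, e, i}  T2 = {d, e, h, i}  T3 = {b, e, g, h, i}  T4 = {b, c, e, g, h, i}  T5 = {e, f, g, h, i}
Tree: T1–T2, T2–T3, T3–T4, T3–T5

No — edge (a,b) lies in no bag.

A tree decomposition must satisfy three properties: every vertex lies in some bag; for every edge, both endpoints lie together in some bag; and for every vertex, the bags containing it form a connected subtree. Here edge (a,b) lies in no bag, so the decomposition is invalid.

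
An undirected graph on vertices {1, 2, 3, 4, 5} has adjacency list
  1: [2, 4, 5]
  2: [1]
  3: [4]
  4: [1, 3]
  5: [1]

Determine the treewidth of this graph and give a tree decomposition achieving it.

Every bag has size at most 2, so the width is 2 − 1 = 1 and tw(G) ≤ 1. Any graph with an edge has treewidth ≥ 1, and G has the edge 5–1. Combining the bounds, tw(G) = 1.

Treewidth 1.
Bags: B1 = {1, 5}  B2 = {1, 4}  B3 = {1, 2}  B4 = {3, 4}
Tree: B1–B2, B1–B3, B2–B4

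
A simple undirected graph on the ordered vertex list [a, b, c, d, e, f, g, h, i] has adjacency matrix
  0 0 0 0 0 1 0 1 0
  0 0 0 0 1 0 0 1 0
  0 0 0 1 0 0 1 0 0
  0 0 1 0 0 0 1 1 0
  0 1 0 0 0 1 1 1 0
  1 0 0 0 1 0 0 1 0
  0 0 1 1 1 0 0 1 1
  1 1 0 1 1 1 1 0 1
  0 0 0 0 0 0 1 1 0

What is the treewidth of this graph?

A width-2 tree decomposition is:
Bags: B1 = {a, f, h}  B2 = {e, f, h}  B3 = {b, e, h}  B4 = {e, g, h}  B5 = {d, g, h}  B6 = {c, d, g}  B7 = {g, h, i}
Tree: B1–B2, B2–B3, B2–B4, B4–B5, B5–B6, B5–B7
Every bag has size at most 3, so the width is 3 − 1 = 2 and tw(G) ≤ 2. For the lower bound, the 3 vertices {d, g, h} are pairwise adjacent, and any tree decomposition puts a clique entirely inside one bag — forcing width ≥ 2. The upper and lower bounds meet at 2, so that is the treewidth.

2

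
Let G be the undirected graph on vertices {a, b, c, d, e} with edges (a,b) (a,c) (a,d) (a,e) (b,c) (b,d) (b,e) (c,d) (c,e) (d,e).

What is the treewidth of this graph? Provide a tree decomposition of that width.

With just one bag of size 5, the width is 5 − 1 = 4, so tw(G) ≤ 4. On the other hand G contains the 5-clique {a, b, c, d, e}. A clique must lie in a single bag of any decomposition, so no decomposition can have width below 4. Combining the bounds, tw(G) = 4.

Treewidth 4.
One optimal decomposition is:
Bags: B1 = {a, b, c, d, e}
Tree: (single bag)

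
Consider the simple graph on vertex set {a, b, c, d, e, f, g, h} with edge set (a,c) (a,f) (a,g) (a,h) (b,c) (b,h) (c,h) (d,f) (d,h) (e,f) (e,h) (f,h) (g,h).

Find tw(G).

A width-2 tree decomposition is:
Bags: B1 = {a, g, h}  B2 = {a, c, h}  B3 = {a, f, h}  B4 = {e, f, h}  B5 = {b, c, h}  B6 = {d, f, h}
Tree: B1–B2, B2–B3, B3–B4, B2–B5, B3–B6
The largest bag has 3 vertices, giving width 2; this decomposition certifies tw(G) ≤ 2. On the other hand G contains the 3-clique {a, g, h}. A clique must lie in a single bag of any decomposition, so no decomposition can have width below 2. Therefore the treewidth is 2.

2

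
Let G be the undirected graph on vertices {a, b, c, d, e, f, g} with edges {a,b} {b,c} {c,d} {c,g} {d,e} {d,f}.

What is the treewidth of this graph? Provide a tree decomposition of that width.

Treewidth 1.
One such decomposition:
Bags: B1 = {c, d}  B2 = {c, g}  B3 = {b, c}  B4 = {a, b}  B5 = {d, f}  B6 = {d, e}
Tree: B1–B2, B2–B3, B3–B4, B1–B5, B1–B6

Each bag holds 2 vertices, so the decomposition has width 1, which upper-bounds the treewidth. G has an edge, so its treewidth is at least 1. Hence tw(G) = 1 exactly.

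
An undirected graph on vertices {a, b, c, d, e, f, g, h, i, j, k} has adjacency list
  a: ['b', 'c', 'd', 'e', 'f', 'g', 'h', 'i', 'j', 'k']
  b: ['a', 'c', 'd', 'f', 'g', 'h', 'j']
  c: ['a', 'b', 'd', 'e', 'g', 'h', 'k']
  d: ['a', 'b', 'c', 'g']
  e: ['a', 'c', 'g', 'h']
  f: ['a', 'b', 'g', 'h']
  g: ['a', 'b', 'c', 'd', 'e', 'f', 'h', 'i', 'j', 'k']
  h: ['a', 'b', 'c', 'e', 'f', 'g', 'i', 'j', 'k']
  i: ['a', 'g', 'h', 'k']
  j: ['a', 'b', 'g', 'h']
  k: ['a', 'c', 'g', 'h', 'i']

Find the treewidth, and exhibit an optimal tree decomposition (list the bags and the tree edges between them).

Treewidth 4.
Bags: B1 = {a, b, f, g, h}  B2 = {a, b, c, g, h}  B3 = {a, b, g, h, j}  B4 = {a, c, g, h, k}  B5 = {a, b, c, d, g}  B6 = {a, c, e, g, h}  B7 = {a, g, h, i, k}
Tree: B1–B2, B1–B3, B2–B4, B2–B5, B4–B6, B4–B7

Each bag holds 5 vertices, so the decomposition has width 4, which upper-bounds the treewidth. On the other hand G contains the 5-clique {a, b, c, d, g}. A clique must lie in a single bag of any decomposition, so no decomposition can have width below 4. Hence tw(G) = 4 exactly.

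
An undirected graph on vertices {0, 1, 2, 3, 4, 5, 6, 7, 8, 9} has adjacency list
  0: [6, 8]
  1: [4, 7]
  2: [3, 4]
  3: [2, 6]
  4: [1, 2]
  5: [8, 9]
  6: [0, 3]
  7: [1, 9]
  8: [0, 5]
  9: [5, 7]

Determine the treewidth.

A width-2 tree decomposition is:
Bags: B1 = {1, 4, 7}  B2 = {2, 4, 7}  B3 = {2, 3, 7}  B4 = {3, 6, 7}  B5 = {0, 6, 7}  B6 = {0, 7, 8}  B7 = {5, 7, 8}  B8 = {5, 7, 9}
Tree: B1–B2, B2–B3, B3–B4, B4–B5, B5–B6, B6–B7, B7–B8
Every bag has size at most 3, so the width is 3 − 1 = 2 and tw(G) ≤ 2. For the lower bound, G contains the cycle 7–1–4–2–3–6–0–8–5–9–7, so G is not a forest; only forests have treewidth ≤ 1, hence tw(G) ≥ 2. The upper and lower bounds meet at 2, so that is the treewidth.

2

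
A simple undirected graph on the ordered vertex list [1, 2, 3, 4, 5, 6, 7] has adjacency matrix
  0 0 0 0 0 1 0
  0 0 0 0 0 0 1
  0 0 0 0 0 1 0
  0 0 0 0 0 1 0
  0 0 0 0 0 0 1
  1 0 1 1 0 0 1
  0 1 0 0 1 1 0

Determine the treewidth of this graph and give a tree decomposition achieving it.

Treewidth 1.
One optimal decomposition is:
Bags: B1 = {3, 6}  B2 = {1, 6}  B3 = {6, 7}  B4 = {4, 6}  B5 = {5, 7}  B6 = {2, 7}
Tree: B1–B2, B1–B3, B1–B4, B3–B5, B5–B6

Every bag has size at most 2, so the width is 2 − 1 = 1 and tw(G) ≤ 1. Any graph with an edge has treewidth ≥ 1, and G has the edge 6–3. The upper and lower bounds meet at 1, so that is the treewidth.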